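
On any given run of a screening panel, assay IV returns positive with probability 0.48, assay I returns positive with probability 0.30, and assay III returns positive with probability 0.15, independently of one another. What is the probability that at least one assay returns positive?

0.6906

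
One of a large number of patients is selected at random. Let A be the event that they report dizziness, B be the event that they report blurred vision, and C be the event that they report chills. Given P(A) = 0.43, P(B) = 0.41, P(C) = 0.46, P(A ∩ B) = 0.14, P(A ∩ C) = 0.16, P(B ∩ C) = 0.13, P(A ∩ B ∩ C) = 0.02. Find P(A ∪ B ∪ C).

P(A ∪ B ∪ C) = 0.43 + 0.41 + 0.46 − 0.14 − 0.16 − 0.13 + 0.02 = 0.89

0.89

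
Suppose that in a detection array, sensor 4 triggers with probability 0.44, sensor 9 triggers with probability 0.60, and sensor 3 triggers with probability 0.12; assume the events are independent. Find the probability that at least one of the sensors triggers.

Independence gives P(none) = ∏(1 − pᵢ).
P(none) = (1 − 0.44) × (1 − 0.60) × (1 − 0.12) = 0.56 × 0.40 × 0.88 = 0.19712
P(at least one) = 1 − 0.19712 = 0.80288

0.80288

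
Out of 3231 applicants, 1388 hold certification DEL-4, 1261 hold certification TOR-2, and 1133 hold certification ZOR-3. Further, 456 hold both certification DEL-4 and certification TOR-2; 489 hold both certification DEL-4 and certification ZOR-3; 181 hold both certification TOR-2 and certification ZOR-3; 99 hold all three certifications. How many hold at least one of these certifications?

By inclusion-exclusion,
|union| = 1388 + 1261 + 1133 − 456 − 489 − 181 + 99 = 2755

2755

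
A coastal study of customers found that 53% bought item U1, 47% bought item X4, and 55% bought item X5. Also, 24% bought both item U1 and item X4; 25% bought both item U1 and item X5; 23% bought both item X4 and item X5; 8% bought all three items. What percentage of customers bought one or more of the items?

P(union) = 53 + 47 + 55 − 24 − 25 − 23 + 8 = 91%

91%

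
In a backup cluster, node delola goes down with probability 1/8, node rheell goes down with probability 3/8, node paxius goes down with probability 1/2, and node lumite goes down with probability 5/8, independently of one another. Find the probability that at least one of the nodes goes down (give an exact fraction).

919/1024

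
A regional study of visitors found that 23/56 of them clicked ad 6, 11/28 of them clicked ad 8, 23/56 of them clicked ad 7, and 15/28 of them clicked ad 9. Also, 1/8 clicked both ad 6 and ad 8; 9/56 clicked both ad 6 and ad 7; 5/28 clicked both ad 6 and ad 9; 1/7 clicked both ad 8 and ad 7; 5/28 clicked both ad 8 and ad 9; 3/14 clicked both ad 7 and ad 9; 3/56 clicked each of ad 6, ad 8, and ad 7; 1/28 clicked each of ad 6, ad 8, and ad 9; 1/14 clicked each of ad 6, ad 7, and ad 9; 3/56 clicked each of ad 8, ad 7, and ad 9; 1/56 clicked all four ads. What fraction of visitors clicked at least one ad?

53/56

Apply inclusion-exclusion:
P(≥1) = 23/56 + 11/28 + 23/56 + 15/28 − 1/8 − 9/56 − 5/28 − 1/7 − 5/28 − 3/14 + 3/56 + 1/28 + 1/14 + 3/56 − 1/56 = 53/56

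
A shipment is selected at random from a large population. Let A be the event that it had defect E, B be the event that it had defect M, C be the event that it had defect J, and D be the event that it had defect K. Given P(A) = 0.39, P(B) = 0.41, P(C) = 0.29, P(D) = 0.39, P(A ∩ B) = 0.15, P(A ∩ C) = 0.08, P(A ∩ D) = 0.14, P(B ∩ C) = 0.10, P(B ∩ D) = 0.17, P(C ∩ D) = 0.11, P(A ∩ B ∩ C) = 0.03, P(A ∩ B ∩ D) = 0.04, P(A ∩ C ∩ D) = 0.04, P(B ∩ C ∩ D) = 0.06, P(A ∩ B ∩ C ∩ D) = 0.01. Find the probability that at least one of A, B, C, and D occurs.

0.89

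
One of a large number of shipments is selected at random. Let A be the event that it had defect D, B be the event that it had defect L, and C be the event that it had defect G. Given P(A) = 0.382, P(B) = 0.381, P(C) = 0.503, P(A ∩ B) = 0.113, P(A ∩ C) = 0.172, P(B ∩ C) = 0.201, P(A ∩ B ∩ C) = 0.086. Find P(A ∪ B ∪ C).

P(A ∪ B ∪ C) = 0.382 + 0.381 + 0.503 − 0.113 − 0.172 − 0.201 + 0.086 = 0.866

0.866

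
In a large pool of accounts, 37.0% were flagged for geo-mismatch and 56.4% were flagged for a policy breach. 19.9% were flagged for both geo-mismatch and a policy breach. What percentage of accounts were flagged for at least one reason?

73.5%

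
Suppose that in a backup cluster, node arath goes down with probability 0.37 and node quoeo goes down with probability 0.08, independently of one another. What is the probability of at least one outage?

0.4204

P(none) = (1 − 0.37) × (1 − 0.08) = 0.63 × 0.92 = 0.5796
P(at least one) = 1 − 0.5796 = 0.4204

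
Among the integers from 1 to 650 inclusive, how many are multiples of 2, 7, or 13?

floor(650/2) + floor(650/7) + floor(650/13) − floor(650/14) − floor(650/26) − floor(650/91) + floor(650/182) = 325 + 92 + 50 − 46 − 25 − 7 + 3 = 392

392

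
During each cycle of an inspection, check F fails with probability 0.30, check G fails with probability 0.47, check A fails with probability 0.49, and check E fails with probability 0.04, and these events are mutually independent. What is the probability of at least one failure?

P(none) = (1 − 0.30) × (1 − 0.47) × (1 − 0.49) × (1 − 0.04) = 0.70 × 0.53 × 0.51 × 0.96 = 0.1816416
P(at least one) = 1 − 0.1816416 = 0.8183584

0.8183584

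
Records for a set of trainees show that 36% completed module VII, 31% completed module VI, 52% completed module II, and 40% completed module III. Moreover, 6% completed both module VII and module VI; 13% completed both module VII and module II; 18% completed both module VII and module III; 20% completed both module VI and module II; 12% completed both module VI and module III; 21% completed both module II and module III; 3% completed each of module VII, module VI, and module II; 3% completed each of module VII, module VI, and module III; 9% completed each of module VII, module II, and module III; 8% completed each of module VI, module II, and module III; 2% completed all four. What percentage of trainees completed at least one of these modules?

90%

P(at least one) = 36 + 31 + 52 + 40 − 6 − 13 − 18 − 20 − 12 − 21 + 3 + 3 + 9 + 8 − 2 = 90%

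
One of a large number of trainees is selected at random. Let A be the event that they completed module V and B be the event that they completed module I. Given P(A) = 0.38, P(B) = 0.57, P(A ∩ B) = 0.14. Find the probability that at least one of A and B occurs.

0.81

P(A ∪ B) = 0.38 + 0.57 − 0.14 = 0.81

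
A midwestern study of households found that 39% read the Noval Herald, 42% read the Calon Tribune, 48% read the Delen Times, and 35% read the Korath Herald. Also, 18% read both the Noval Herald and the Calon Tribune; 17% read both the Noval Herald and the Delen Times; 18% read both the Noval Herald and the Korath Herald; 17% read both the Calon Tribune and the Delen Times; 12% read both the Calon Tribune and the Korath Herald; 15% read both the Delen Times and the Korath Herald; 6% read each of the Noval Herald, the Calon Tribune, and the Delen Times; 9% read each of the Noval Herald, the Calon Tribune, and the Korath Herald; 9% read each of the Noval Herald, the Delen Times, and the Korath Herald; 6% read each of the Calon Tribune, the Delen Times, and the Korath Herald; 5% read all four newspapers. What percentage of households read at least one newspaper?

Inclusion–exclusion gives
P(union) = 39 + 42 + 48 + 35 − 18 − 17 − 18 − 17 − 12 − 15 + 6 + 9 + 9 + 6 − 5 = 92%

92%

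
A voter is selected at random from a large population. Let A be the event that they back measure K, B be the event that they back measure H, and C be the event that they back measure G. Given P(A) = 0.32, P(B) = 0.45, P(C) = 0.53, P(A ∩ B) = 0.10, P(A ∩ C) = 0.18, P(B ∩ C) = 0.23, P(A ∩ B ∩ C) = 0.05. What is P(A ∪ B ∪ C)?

By inclusion-exclusion,
P(A ∪ B ∪ C) = 0.32 + 0.45 + 0.53 − 0.10 − 0.18 − 0.23 + 0.05 = 0.84

0.84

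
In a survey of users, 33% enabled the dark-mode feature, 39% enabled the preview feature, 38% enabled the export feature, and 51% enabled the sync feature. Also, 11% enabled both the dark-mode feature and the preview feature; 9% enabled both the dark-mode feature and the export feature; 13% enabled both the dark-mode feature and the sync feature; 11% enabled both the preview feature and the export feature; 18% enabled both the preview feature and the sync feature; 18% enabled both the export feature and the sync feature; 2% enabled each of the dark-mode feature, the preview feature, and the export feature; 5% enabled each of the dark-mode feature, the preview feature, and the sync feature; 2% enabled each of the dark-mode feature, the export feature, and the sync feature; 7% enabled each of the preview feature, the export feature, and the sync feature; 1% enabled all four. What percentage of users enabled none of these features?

4%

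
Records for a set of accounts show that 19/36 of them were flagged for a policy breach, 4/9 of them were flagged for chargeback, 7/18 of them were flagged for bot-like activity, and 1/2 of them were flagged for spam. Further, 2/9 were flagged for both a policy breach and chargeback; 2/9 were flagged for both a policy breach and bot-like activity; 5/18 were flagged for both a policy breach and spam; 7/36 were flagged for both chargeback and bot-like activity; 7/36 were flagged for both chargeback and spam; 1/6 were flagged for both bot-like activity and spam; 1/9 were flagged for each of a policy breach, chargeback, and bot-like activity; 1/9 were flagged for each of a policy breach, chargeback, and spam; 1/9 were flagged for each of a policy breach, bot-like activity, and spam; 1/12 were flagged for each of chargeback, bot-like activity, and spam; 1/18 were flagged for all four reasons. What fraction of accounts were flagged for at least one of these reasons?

Using inclusion–exclusion:
P(≥1) = 19/36 + 4/9 + 7/18 + 1/2 − 2/9 − 2/9 − 5/18 − 7/36 − 7/36 − 1/6 + 1/9 + 1/9 + 1/9 + 1/12 − 1/18 = 17/18

17/18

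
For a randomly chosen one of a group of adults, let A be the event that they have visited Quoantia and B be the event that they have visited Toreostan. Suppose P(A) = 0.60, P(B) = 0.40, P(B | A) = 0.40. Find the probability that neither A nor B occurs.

0.24

P(A ∩ B) = P(A)·P(B|A) = 0.60 × 0.40 = 0.24
P(A ∪ B) = 0.60 + 0.40 − 0.24 = 0.76
P(none) = 1 − 0.76 = 0.24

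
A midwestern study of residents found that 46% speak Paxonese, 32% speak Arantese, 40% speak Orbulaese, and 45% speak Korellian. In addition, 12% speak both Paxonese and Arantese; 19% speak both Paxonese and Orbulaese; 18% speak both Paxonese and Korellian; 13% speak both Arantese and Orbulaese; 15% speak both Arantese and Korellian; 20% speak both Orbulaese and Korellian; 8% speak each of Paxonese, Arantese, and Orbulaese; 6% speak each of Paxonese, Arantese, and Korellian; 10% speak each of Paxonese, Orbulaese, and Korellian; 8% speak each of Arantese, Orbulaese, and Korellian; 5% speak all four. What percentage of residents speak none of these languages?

7%

By inclusion–exclusion:
P(≥1) = 46 + 32 + 40 + 45 − 12 − 19 − 18 − 13 − 15 − 20 + 8 + 6 + 10 + 8 − 5 = 93%
P(none) = 100% − 93% = 7%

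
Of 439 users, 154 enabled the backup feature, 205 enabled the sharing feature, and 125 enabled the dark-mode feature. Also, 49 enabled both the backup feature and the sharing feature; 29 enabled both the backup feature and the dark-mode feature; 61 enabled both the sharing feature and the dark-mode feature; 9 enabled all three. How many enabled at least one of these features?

Using inclusion–exclusion:
|union| = 154 + 205 + 125 − 49 − 29 − 61 + 9 = 354

354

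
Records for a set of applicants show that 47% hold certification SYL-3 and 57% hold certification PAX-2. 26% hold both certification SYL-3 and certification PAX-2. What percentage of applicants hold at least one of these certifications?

Using inclusion–exclusion:
P(union) = 47 + 57 − 26 = 78%

78%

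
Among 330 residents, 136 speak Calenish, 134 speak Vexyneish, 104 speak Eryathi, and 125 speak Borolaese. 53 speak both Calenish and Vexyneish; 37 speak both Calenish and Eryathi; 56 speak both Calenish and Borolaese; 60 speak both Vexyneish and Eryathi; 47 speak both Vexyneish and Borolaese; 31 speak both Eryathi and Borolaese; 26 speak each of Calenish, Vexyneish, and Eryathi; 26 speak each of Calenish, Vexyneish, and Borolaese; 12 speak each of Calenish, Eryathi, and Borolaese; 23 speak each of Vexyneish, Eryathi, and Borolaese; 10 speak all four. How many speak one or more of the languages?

292

N(≥1) = 136 + 134 + 104 + 125 − 53 − 37 − 56 − 60 − 47 − 31 + 26 + 26 + 12 + 23 − 10 = 292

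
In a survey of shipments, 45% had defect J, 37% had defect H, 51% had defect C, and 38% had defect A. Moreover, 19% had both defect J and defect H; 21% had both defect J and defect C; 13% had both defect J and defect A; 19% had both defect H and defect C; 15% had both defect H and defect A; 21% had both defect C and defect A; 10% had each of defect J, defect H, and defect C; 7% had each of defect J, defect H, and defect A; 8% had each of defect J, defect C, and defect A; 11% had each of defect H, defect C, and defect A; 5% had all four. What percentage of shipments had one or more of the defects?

94%

By inclusion-exclusion,
P(≥1) = 45 + 37 + 51 + 38 − 19 − 21 − 13 − 19 − 15 − 21 + 10 + 7 + 8 + 11 − 5 = 94%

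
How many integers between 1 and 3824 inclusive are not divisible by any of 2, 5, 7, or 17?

1912 + 764 + 546 + 224 − 382 − 273 − 112 − 109 − 44 − 32 + 54 + 22 + 16 + 6 − 3 = 2589
3824 − 2589 = 1235

1235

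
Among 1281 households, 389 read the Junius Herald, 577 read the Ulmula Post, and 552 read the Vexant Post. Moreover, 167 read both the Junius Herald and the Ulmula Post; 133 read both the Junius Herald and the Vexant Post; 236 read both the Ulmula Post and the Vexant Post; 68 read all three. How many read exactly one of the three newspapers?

650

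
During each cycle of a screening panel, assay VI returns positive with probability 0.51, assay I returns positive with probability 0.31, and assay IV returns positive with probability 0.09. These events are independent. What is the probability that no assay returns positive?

P(none) = (1 − 0.51) × (1 − 0.31) × (1 − 0.09) = 0.49 × 0.69 × 0.91 = 0.307671

0.307671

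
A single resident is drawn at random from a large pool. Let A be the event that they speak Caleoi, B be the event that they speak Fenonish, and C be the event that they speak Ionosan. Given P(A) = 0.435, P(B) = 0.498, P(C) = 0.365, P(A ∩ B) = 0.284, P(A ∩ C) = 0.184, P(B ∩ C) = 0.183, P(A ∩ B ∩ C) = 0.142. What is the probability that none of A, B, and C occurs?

Apply inclusion-exclusion:
P(A ∪ B ∪ C) = 0.435 + 0.498 + 0.365 − 0.284 − 0.184 − 0.183 + 0.142 = 0.789
P(none) = 1 − 0.789 = 0.211

0.211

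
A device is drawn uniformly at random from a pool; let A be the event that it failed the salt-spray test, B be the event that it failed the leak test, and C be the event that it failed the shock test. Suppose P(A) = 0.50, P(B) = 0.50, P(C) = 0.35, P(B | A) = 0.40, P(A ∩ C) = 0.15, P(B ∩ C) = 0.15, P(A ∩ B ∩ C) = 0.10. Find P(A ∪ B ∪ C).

0.95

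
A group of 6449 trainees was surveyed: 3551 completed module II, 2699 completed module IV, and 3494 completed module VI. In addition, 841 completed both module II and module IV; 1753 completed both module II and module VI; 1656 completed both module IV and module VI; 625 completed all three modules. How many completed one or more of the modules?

6119

|union| = 3551 + 2699 + 3494 − 841 − 1753 − 1656 + 625 = 6119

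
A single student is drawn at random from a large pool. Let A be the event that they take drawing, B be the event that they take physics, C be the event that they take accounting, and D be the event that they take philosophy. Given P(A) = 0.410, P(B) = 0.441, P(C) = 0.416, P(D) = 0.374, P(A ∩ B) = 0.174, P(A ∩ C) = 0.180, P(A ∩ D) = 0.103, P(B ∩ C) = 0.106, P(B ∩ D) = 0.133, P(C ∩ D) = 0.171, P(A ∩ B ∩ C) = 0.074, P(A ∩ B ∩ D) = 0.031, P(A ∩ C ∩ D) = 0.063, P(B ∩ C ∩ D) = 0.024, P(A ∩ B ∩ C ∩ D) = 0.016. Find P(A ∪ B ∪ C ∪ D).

0.950

P(A ∪ B ∪ C ∪ D) = 0.410 + 0.441 + 0.416 + 0.374 − 0.174 − 0.180 − 0.103 − 0.106 − 0.133 − 0.171 + 0.074 + 0.031 + 0.063 + 0.024 − 0.016 = 0.950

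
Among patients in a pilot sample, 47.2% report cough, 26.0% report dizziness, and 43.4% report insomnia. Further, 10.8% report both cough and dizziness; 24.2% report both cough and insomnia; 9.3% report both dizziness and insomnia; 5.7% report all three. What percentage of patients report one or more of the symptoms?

P(≥1) = 47.2 + 26.0 + 43.4 − 10.8 − 24.2 − 9.3 + 5.7 = 78.0%

78.0%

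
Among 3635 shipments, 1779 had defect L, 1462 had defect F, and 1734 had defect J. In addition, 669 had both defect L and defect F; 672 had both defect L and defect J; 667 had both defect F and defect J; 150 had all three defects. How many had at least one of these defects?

3117

N(≥1) = 1779 + 1462 + 1734 − 669 − 672 − 667 + 150 = 3117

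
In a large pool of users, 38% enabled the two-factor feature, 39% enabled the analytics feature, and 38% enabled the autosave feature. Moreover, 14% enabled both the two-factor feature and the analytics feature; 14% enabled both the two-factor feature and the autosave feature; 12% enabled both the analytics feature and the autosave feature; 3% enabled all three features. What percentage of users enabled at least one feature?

Using inclusion–exclusion:
P(union) = 38 + 39 + 38 − 14 − 14 − 12 + 3 = 78%

78%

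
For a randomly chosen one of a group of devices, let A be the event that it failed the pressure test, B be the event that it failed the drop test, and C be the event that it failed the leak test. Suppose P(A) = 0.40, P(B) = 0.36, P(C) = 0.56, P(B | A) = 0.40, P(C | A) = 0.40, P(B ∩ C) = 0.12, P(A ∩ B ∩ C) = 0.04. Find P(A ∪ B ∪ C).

0.92

P(A ∩ B) = P(A)·P(B|A) = 0.40 × 0.40 = 0.16
P(A ∩ C) = P(A)·P(C|A) = 0.40 × 0.40 = 0.16
Inclusion–exclusion gives
P(A ∪ B ∪ C) = 0.40 + 0.36 + 0.56 − 0.16 − 0.16 − 0.12 + 0.04 = 0.92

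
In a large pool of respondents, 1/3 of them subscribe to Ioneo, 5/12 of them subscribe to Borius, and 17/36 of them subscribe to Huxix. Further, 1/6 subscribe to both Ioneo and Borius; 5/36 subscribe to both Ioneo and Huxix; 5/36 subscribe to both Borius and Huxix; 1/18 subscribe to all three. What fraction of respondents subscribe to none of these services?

1/6

Inclusion–exclusion gives
P(≥1) = 1/3 + 5/12 + 17/36 − 1/6 − 5/36 − 5/36 + 1/18 = 5/6
P(none) = 1 − 5/6 = 1/6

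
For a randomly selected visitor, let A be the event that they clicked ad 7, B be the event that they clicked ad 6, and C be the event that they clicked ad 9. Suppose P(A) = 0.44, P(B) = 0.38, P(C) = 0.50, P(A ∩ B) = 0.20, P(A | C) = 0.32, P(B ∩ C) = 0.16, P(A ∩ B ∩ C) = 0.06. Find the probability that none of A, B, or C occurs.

0.14

P(A ∩ C) = P(C)·P(A|C) = 0.50 × 0.32 = 0.16
By inclusion-exclusion,
P(A ∪ B ∪ C) = 0.44 + 0.38 + 0.50 − 0.20 − 0.16 − 0.16 + 0.06 = 0.86
P(none) = 1 − 0.86 = 0.14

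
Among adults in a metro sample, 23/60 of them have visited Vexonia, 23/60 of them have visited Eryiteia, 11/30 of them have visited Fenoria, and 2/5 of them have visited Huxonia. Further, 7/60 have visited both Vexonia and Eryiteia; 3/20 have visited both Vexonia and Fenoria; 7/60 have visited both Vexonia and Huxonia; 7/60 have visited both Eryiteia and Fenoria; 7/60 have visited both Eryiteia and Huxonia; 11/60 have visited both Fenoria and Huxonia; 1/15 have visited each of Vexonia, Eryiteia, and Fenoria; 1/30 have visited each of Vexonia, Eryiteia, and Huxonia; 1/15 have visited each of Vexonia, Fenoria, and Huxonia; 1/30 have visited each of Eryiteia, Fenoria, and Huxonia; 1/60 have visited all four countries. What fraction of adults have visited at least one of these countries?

P(union) = 23/60 + 23/60 + 11/30 + 2/5 − 7/60 − 3/20 − 7/60 − 7/60 − 7/60 − 11/60 + 1/15 + 1/30 + 1/15 + 1/30 − 1/60 = 11/12

11/12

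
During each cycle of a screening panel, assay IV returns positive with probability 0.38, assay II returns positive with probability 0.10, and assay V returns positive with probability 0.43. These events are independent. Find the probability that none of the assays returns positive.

0.31806

Since the events are independent, P(none) is the product of the individual non-occurrence probabilities.
P(none) = (1 − 0.38) × (1 − 0.10) × (1 − 0.43) = 0.62 × 0.90 × 0.57 = 0.31806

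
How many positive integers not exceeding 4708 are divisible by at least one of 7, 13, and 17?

Using inclusion–exclusion:
floor(4708/7) + floor(4708/13) + floor(4708/17) − floor(4708/91) − floor(4708/119) − floor(4708/221) + floor(4708/1547) = 672 + 362 + 276 − 51 − 39 − 21 + 3 = 1202

1202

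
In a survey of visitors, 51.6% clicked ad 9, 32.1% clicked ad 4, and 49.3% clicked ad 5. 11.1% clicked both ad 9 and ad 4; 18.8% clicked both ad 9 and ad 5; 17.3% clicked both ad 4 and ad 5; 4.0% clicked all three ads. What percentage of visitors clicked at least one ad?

By inclusion–exclusion:
P(union) = 51.6 + 32.1 + 49.3 − 11.1 − 18.8 − 17.3 + 4.0 = 89.8%

89.8%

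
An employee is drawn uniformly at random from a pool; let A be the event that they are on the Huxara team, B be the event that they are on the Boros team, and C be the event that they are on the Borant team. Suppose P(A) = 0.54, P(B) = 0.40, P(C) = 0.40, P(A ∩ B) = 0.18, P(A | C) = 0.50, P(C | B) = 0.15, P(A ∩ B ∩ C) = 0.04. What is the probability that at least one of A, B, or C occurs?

P(A ∩ C) = P(C)·P(A|C) = 0.40 × 0.50 = 0.20
P(B ∩ C) = P(B)·P(C|B) = 0.40 × 0.15 = 0.06
P(A ∪ B ∪ C) = 0.54 + 0.40 + 0.40 − 0.18 − 0.20 − 0.06 + 0.04 = 0.94

0.94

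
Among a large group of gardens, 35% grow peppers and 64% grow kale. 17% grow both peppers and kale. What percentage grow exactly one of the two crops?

65%

By inclusion–exclusion (exactly-one form):
P(exactly one) = 35 + 64 − 2·17 = 65%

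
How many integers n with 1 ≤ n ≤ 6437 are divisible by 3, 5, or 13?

3267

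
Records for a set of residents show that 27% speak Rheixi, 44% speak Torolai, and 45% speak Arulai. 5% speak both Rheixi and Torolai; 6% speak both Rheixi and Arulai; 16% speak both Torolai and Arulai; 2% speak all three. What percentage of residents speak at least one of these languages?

91%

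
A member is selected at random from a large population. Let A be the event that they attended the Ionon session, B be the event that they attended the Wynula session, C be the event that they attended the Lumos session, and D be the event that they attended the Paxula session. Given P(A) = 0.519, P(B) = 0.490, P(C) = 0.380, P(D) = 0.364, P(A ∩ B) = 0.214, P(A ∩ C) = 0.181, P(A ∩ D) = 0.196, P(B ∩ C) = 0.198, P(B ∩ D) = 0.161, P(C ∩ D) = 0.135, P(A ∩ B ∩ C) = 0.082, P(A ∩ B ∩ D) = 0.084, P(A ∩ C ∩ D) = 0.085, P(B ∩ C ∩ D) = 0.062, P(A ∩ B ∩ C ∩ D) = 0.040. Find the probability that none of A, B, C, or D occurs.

0.059

Apply inclusion-exclusion:
P(A ∪ B ∪ C ∪ D) = 0.519 + 0.490 + 0.380 + 0.364 − 0.214 − 0.181 − 0.196 − 0.198 − 0.161 − 0.135 + 0.082 + 0.084 + 0.085 + 0.062 − 0.040 = 0.941
P(none) = 1 − 0.941 = 0.059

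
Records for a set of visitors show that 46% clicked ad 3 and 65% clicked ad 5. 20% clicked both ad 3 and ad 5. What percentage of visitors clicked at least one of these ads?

By inclusion–exclusion:
P(≥1) = 46 + 65 − 20 = 91%

91%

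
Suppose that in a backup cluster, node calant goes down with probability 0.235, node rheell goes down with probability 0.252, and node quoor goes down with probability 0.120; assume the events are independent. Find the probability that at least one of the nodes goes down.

0.4964464

P(none) = (1 − 0.235) × (1 − 0.252) × (1 − 0.120) = 0.765 × 0.748 × 0.880 = 0.5035536
P(at least one) = 1 − 0.5035536 = 0.4964464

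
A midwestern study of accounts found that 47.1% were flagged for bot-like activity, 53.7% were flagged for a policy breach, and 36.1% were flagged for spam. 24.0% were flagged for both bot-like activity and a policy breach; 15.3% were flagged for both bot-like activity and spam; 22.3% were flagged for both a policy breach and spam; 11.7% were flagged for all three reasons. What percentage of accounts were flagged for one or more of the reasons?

Using inclusion–exclusion:
P(union) = 47.1 + 53.7 + 36.1 − 24.0 − 15.3 − 22.3 + 11.7 = 87.0%

87.0%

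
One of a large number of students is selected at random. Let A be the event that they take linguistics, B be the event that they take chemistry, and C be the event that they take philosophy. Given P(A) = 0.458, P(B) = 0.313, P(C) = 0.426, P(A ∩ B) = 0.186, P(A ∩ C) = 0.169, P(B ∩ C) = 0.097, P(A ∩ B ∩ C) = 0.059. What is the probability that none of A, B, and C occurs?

0.196

By inclusion–exclusion:
P(A ∪ B ∪ C) = 0.458 + 0.313 + 0.426 − 0.186 − 0.169 − 0.097 + 0.059 = 0.804
P(none) = 1 − 0.804 = 0.196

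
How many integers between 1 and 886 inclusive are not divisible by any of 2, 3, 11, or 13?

By inclusion–exclusion:
443 + 295 + 80 + 68 − 147 − 40 − 34 − 26 − 22 − 6 + 13 + 11 + 3 + 2 − 1 = 639
886 − 639 = 247

247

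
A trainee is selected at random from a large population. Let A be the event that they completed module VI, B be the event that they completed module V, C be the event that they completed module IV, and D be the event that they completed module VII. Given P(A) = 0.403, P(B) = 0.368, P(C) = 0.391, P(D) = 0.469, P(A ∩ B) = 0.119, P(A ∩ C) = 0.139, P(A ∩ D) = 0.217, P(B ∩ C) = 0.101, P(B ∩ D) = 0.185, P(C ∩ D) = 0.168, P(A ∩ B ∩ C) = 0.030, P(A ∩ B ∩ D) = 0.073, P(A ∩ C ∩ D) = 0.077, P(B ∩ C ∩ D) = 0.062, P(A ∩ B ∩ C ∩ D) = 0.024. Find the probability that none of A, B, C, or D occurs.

Inclusion–exclusion gives
P(A ∪ B ∪ C ∪ D) = 0.403 + 0.368 + 0.391 + 0.469 − 0.119 − 0.139 − 0.217 − 0.101 − 0.185 − 0.168 + 0.030 + 0.073 + 0.077 + 0.062 − 0.024 = 0.920
P(none) = 1 − 0.920 = 0.080

0.080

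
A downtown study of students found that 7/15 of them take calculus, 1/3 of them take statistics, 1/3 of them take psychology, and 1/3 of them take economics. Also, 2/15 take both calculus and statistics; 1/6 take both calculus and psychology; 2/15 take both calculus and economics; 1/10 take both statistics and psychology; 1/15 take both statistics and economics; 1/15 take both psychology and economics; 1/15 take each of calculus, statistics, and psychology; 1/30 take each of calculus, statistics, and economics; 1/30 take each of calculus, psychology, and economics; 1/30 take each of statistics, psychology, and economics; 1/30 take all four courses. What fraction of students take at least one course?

Apply inclusion-exclusion:
P(≥1) = 7/15 + 1/3 + 1/3 + 1/3 − 2/15 − 1/6 − 2/15 − 1/10 − 1/15 − 1/15 + 1/15 + 1/30 + 1/30 + 1/30 − 1/30 = 14/15

14/15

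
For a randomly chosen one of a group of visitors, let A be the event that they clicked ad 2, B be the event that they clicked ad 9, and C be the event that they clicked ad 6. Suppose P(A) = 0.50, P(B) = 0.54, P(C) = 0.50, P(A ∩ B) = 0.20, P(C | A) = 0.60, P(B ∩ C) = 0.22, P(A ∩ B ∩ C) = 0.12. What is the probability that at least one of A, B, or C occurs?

0.94

P(A ∩ C) = P(A)·P(C|A) = 0.50 × 0.60 = 0.30
By inclusion–exclusion:
P(A ∪ B ∪ C) = 0.50 + 0.54 + 0.50 − 0.20 − 0.30 − 0.22 + 0.12 = 0.94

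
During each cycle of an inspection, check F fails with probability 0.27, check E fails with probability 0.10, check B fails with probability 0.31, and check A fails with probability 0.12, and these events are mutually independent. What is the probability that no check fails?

Since the events are independent, P(none) is the product of the individual non-occurrence probabilities.
P(none) = (1 − 0.27) × (1 − 0.10) × (1 − 0.31) × (1 − 0.12) = 0.73 × 0.90 × 0.69 × 0.88 = 0.3989304

0.3989304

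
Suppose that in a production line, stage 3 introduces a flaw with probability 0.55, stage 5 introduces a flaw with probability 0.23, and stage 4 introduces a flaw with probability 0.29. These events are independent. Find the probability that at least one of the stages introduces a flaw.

0.753985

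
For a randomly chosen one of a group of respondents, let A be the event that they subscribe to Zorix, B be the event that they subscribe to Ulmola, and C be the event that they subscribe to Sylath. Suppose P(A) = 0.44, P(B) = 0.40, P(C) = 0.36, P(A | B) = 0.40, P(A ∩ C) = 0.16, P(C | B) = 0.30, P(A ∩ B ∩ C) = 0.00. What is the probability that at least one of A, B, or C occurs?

0.76

P(A ∩ B) = P(B)·P(A|B) = 0.40 × 0.40 = 0.16
P(B ∩ C) = P(B)·P(C|B) = 0.40 × 0.30 = 0.12
Using inclusion–exclusion:
P(A ∪ B ∪ C) = 0.44 + 0.40 + 0.36 − 0.16 − 0.16 − 0.12 + 0.00 = 0.76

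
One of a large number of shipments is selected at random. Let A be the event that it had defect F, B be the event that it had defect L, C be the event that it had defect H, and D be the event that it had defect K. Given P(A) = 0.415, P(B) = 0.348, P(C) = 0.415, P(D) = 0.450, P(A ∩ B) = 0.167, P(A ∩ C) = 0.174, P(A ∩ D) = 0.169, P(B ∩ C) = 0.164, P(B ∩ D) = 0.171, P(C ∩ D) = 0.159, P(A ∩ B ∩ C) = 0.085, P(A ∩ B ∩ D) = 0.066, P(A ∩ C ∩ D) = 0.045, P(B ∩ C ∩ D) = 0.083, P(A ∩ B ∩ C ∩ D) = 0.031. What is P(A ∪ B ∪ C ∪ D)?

0.872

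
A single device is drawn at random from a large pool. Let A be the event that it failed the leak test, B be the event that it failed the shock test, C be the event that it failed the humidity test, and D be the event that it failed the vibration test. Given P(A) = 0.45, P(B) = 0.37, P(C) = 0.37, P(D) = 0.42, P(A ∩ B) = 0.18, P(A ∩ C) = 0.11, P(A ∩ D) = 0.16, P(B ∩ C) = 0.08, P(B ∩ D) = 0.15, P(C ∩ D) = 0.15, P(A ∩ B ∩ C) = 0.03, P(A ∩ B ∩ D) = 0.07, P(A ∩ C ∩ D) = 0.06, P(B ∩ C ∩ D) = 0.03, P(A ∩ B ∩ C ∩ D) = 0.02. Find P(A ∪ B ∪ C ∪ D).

0.95

P(A ∪ B ∪ C ∪ D) = 0.45 + 0.37 + 0.37 + 0.42 − 0.18 − 0.11 − 0.16 − 0.08 − 0.15 − 0.15 + 0.03 + 0.07 + 0.06 + 0.03 − 0.02 = 0.95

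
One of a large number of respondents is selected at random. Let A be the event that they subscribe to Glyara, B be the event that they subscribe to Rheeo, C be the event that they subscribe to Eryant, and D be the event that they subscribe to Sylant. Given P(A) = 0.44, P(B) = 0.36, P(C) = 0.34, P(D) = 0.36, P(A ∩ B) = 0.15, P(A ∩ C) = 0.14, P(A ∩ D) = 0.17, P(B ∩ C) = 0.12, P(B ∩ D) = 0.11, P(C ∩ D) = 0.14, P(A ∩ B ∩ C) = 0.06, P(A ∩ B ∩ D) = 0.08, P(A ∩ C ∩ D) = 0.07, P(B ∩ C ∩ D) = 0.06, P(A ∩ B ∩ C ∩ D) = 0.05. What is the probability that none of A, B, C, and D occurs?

0.11

P(A ∪ B ∪ C ∪ D) = 0.44 + 0.36 + 0.34 + 0.36 − 0.15 − 0.14 − 0.17 − 0.12 − 0.11 − 0.14 + 0.06 + 0.08 + 0.07 + 0.06 − 0.05 = 0.89
P(none) = 1 − 0.89 = 0.11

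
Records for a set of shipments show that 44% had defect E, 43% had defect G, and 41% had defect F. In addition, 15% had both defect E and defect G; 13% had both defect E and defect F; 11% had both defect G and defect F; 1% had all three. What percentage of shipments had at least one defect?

P(at least one) = 44 + 43 + 41 − 15 − 13 − 11 + 1 = 90%

90%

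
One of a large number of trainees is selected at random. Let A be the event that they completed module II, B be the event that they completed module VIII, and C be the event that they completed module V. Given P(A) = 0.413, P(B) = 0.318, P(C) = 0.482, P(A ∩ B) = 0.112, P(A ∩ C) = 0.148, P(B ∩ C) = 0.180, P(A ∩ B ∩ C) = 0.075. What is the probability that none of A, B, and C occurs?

Using inclusion–exclusion:
P(A ∪ B ∪ C) = 0.413 + 0.318 + 0.482 − 0.112 − 0.148 − 0.180 + 0.075 = 0.848
P(none) = 1 − 0.848 = 0.152

0.152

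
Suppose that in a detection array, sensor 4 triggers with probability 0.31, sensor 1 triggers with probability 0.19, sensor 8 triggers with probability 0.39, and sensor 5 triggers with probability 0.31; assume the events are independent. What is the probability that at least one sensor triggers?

P(none) = (1 − 0.31) × (1 − 0.19) × (1 − 0.39) × (1 − 0.31) = 0.69 × 0.81 × 0.61 × 0.69 = 0.23524101
P(at least one) = 1 − 0.23524101 = 0.76475899

0.76475899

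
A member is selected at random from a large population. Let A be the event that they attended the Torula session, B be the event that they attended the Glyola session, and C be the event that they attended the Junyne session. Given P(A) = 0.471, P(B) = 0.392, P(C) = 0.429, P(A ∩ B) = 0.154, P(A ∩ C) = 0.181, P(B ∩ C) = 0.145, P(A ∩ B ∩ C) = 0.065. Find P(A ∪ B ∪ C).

0.877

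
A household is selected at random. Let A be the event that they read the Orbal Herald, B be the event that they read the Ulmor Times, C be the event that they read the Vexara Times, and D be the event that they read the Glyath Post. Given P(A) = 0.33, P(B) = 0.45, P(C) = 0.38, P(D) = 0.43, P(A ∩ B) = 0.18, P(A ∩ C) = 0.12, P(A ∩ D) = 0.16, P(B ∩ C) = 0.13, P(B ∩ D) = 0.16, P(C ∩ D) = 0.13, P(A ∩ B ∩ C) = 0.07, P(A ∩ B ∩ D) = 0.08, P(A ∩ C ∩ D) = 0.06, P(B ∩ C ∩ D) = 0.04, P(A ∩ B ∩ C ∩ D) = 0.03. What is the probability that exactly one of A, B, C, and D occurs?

P(exactly one) = 0.33 + 0.45 + 0.38 + 0.43 − 2·0.18 − 2·0.12 − 2·0.16 − 2·0.13 − 2·0.16 − 2·0.13 + 3·0.07 + 3·0.08 + 3·0.06 + 3·0.04 − 4·0.03 = 0.46

0.46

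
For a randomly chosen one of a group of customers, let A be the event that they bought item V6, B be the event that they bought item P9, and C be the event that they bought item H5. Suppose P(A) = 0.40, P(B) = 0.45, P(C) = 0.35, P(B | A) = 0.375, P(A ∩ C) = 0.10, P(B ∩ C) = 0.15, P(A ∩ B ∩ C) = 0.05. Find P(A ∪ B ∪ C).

0.85

P(A ∩ B) = P(A)·P(B|A) = 0.40 × 0.375 = 0.15
P(A ∪ B ∪ C) = 0.40 + 0.45 + 0.35 − 0.15 − 0.10 − 0.15 + 0.05 = 0.85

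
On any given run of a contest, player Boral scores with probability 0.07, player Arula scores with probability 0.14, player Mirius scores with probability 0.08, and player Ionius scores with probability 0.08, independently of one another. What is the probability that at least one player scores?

Independence gives P(none) = ∏(1 − pᵢ).
P(none) = (1 − 0.07) × (1 − 0.14) × (1 − 0.08) × (1 − 0.08) = 0.93 × 0.86 × 0.92 × 0.92 = 0.67695072
P(at least one) = 1 − 0.67695072 = 0.32304928

0.32304928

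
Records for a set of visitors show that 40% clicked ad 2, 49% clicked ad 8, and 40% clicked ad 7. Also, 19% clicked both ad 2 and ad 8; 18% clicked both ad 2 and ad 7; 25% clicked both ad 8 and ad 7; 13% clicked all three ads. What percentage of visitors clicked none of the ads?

P(at least one) = 40 + 49 + 40 − 19 − 18 − 25 + 13 = 80%
P(none) = 100% − 80% = 20%

20%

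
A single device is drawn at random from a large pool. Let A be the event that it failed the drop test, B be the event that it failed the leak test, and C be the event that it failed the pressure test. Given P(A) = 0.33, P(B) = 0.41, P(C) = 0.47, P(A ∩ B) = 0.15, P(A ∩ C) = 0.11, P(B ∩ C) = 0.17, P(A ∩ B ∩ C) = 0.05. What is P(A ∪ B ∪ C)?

0.83

Apply inclusion-exclusion:
P(A ∪ B ∪ C) = 0.33 + 0.41 + 0.47 − 0.15 − 0.11 − 0.17 + 0.05 = 0.83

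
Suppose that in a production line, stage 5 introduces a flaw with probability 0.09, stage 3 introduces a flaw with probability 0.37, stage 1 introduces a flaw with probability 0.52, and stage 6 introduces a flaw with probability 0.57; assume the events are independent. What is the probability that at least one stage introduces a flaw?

Since the events are independent, P(none) is the product of the individual non-occurrence probabilities.
P(none) = (1 − 0.09) × (1 − 0.37) × (1 − 0.52) × (1 − 0.57) = 0.91 × 0.63 × 0.48 × 0.43 = 0.11832912
P(at least one) = 1 − 0.11832912 = 0.88167088

0.88167088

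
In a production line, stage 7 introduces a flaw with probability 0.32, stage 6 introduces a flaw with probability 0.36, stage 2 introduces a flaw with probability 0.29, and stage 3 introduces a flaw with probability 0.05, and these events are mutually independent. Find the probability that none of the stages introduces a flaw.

Independence gives P(none) = ∏(1 − pᵢ).
P(none) = (1 − 0.32) × (1 − 0.36) × (1 − 0.29) × (1 − 0.05) = 0.68 × 0.64 × 0.71 × 0.95 = 0.2935424

0.2935424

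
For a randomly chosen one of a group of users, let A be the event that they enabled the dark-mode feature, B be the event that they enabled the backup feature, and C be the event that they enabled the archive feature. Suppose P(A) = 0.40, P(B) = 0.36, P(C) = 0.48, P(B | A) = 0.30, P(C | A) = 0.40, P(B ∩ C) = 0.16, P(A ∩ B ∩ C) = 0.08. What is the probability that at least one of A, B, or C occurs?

0.88

P(A ∩ B) = P(A)·P(B|A) = 0.40 × 0.30 = 0.12
P(A ∩ C) = P(A)·P(C|A) = 0.40 × 0.40 = 0.16
By inclusion–exclusion:
P(A ∪ B ∪ C) = 0.40 + 0.36 + 0.48 − 0.12 − 0.16 − 0.16 + 0.08 = 0.88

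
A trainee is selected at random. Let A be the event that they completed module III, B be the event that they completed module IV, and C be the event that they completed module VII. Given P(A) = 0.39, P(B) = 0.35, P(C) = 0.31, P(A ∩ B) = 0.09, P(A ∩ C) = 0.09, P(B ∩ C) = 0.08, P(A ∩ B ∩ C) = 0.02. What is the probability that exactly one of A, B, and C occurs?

By inclusion–exclusion (exactly-one form):
P(exactly one) = 0.39 + 0.35 + 0.31 − 2·0.09 − 2·0.09 − 2·0.08 + 3·0.02 = 0.59

0.59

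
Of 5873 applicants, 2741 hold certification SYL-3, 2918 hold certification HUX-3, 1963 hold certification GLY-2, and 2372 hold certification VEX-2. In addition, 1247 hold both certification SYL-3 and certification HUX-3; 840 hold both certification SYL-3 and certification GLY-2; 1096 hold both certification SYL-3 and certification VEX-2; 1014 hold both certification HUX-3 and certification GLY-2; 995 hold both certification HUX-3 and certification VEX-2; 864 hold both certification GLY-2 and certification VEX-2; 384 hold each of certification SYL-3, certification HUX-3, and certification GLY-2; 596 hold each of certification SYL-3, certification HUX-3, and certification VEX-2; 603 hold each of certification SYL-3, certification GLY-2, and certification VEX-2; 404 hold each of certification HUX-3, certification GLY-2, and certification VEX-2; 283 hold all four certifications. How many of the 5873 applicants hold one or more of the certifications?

Inclusion–exclusion gives
N(≥1) = 2741 + 2918 + 1963 + 2372 − 1247 − 840 − 1096 − 1014 − 995 − 864 + 384 + 596 + 603 + 404 − 283 = 5642

5642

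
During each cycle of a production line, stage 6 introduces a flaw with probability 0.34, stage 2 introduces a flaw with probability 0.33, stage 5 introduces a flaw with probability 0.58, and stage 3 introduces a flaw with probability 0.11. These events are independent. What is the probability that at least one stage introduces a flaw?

Independence gives P(none) = ∏(1 − pᵢ).
P(none) = (1 − 0.34) × (1 − 0.33) × (1 − 0.58) × (1 − 0.11) = 0.66 × 0.67 × 0.42 × 0.89 = 0.16529436
P(at least one) = 1 − 0.16529436 = 0.83470564

0.83470564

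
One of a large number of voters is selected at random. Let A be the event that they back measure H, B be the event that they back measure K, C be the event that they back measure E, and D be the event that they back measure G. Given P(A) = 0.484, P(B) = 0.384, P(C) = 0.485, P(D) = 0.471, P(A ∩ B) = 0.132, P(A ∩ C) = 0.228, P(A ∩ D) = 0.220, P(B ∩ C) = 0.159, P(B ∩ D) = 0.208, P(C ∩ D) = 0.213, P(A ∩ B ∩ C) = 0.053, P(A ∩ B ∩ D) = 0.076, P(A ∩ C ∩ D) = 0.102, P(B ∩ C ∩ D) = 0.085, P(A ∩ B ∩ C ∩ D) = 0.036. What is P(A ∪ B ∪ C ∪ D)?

0.944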